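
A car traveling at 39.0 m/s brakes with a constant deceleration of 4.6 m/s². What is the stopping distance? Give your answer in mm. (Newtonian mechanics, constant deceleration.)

d = v₀² / (2a) = 39.0² / (2 × 4.6) = 1521.0 / 9.2 = 165.326 m
d = 165.326 m / 0.001 = 165300 mm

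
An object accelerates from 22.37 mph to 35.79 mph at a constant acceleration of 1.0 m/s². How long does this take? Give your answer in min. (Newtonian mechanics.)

v₀ = 22.37 mph × 0.44704 = 10.0003 m/s
v = 35.79 mph × 0.44704 = 15.9996 m/s
t = (v - v₀) / a = (15.9996 - 10.0003) / 1.0 = 5.9993 s
t = 5.9993 s / 60.0 = 0.09999 min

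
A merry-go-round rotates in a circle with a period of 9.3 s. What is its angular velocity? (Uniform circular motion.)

ω = 2π/T = 2π/9.3 = 0.6756 rad/s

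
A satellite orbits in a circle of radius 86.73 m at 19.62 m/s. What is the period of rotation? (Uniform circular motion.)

T = 2πr/v = 2π×86.73/19.62 = 27.77 s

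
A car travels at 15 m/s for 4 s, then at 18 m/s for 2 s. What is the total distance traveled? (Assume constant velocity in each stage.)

d₁ = v₁t₁ = 15 × 4 = 60 m
d₂ = v₂t₂ = 18 × 2 = 36 m
d_total = 60 + 36 = 96 m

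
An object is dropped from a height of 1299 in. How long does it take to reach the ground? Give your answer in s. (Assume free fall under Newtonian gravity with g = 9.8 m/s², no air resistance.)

h = 1299 in × 0.0254 = 32.9946 m
t = √(2h/g) = √(2 × 32.9946 / 9.8) = 2.595 s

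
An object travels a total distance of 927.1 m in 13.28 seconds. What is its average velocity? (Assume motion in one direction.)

v_avg = Δd / Δt = 927.1 / 13.28 = 69.81 m/s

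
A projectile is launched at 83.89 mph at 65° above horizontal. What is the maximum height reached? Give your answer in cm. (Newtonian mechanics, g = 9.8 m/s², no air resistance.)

v₀ = 83.89 mph × 0.44704 = 37.5022 m/s
H = v₀² × sin²(θ) / (2g) = 37.5022² × sin(65°)² / (2 × 9.8) = 1406.42 × 0.821394 / 19.6 = 58.94 m
H = 58.94 m / 0.01 = 5894 cm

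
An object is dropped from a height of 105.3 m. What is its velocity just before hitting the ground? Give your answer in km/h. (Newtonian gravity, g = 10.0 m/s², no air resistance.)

v = √(2gh) = √(2 × 10.0 × 105.3) = 45.8912 m/s
v = 45.8912 m/s / 0.2777777777777778 = 165.2 km/h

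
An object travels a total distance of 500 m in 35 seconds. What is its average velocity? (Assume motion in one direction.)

v_avg = Δd / Δt = 500 / 35 = 14.29 m/s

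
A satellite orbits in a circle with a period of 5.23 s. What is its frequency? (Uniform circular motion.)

f = 1/T = 1/5.23 = 0.1912 Hz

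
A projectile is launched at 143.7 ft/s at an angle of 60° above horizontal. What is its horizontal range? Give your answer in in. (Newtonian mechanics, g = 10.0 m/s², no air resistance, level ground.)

v₀ = 143.7 ft/s × 0.3048 = 43.7998 m/s
R = v₀² × sin(2θ) / g = 43.7998² × sin(2 × 60°) / 10.0 = 1918.42 × 0.866025 / 10.0 = 166.14 m
R = 166.14 m / 0.0254 = 6541 in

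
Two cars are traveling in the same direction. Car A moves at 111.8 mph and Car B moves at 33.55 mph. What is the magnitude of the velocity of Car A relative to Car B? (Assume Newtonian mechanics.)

v_rel = |v_A - v_B| = |111.8 - 33.55| = 78.25 mph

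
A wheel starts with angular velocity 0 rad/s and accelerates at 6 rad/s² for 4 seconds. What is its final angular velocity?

ω = ω₀ + αt = 0 + 6 × 4 = 24 rad/s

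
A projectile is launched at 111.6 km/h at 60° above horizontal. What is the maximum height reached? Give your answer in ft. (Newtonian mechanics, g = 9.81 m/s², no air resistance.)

v₀ = 111.6 km/h × 0.2777777777777778 = 31.0 m/s
H = v₀² × sin²(θ) / (2g) = 31.0² × sin(60°)² / (2 × 9.81) = 961.0 × 0.75 / 19.62 = 36.7355 m
H = 36.7355 m / 0.3048 = 120.5 ft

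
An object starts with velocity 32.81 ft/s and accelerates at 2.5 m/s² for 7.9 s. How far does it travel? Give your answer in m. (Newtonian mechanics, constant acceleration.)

v₀ = 32.81 ft/s × 0.3048 = 10.0005 m/s
d = v₀ × t + ½ × a × t² = 10.0005 × 7.9 + 0.5 × 2.5 × 7.9² = 157.0 m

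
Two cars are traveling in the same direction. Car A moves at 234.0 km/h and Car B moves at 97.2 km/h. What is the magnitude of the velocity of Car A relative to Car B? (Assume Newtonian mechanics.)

v_rel = |v_A - v_B| = |234.0 - 97.2| = 136.8 km/h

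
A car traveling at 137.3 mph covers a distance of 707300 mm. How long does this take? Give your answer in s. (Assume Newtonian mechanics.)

d = 707300 mm × 0.001 = 707.3 m
v = 137.3 mph × 0.44704 = 61.3786 m/s
t = d / v = 707.3 / 61.3786 = 11.52 s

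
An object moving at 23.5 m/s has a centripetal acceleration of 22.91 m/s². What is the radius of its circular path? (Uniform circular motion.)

r = v²/a_c = 23.5²/22.91 = 24.11 m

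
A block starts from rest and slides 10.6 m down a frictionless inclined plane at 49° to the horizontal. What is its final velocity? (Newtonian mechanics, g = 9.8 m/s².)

a = g sin(θ) = 9.8 × sin(49°) = 7.3962 m/s²
v = √(2ad) = √(2 × 7.3962 × 10.6) = 12.52 m/s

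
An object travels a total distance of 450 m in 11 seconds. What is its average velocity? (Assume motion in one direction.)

v_avg = Δd / Δt = 450 / 11 = 40.91 m/s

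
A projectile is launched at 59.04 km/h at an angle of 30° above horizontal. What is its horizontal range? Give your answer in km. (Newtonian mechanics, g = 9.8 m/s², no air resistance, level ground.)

v₀ = 59.04 km/h × 0.2777777777777778 = 16.4 m/s
R = v₀² × sin(2θ) / g = 16.4² × sin(2 × 30°) / 9.8 = 268.96 × 0.866025 / 9.8 = 23.768 m
R = 23.768 m / 1000.0 = 0.02377 km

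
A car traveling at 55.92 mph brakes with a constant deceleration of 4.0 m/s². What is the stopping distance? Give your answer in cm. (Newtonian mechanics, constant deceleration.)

v₀ = 55.92 mph × 0.44704 = 24.9985 m/s
d = v₀² / (2a) = 24.9985² / (2 × 4.0) = 624.925 / 8.0 = 78.1156 m
d = 78.1156 m / 0.01 = 7812 cm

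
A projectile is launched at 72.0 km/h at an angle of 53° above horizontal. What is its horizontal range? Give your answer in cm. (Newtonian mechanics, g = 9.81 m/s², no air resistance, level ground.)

v₀ = 72.0 km/h × 0.2777777777777778 = 20.0 m/s
R = v₀² × sin(2θ) / g = 20.0² × sin(2 × 53°) / 9.81 = 400.0 × 0.961262 / 9.81 = 39.1952 m
R = 39.1952 m / 0.01 = 3920 cm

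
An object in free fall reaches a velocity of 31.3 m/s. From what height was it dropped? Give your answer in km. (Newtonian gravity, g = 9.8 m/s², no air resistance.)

h = v² / (2g) = 31.3² / (2 × 9.8) = 49.9842 m
h = 49.9842 m / 1000.0 = 0.04998 km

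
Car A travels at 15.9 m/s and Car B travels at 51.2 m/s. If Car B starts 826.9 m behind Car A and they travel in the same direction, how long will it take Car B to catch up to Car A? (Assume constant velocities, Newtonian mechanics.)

Relative speed: v_rel = 51.2 - 15.9 = 35.3 m/s
Time to catch: t = d₀/v_rel = 826.9/35.3 = 23.42 s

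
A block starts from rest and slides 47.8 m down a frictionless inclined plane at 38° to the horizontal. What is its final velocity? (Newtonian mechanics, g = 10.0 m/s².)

a = g sin(θ) = 10.0 × sin(38°) = 6.1566 m/s²
v = √(2ad) = √(2 × 6.1566 × 47.8) = 24.26 m/s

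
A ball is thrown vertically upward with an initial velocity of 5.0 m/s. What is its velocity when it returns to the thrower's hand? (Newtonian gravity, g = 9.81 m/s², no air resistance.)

By conservation of energy (no air resistance), the ball returns to the throw height with the same speed as launch, but directed downward.
|v_ground| = v₀ = 5.0 m/s
v_ground = 5.0 m/s (downward)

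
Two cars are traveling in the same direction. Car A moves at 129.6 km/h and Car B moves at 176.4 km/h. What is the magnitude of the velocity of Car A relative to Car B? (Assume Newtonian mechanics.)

v_rel = |v_A - v_B| = |129.6 - 176.4| = 46.8 km/h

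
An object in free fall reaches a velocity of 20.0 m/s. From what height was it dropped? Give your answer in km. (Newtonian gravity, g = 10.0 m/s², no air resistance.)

h = v² / (2g) = 20.0² / (2 × 10.0) = 20.0 m
h = 20.0 m / 1000.0 = 0.02 km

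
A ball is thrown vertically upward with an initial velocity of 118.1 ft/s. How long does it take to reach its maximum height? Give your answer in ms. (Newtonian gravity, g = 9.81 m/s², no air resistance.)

v₀ = 118.1 ft/s × 0.3048 = 35.9969 m/s
t_up = v₀ / g = 35.9969 / 9.81 = 3.66941 s
t_up = 3.66941 s / 0.001 = 3669 ms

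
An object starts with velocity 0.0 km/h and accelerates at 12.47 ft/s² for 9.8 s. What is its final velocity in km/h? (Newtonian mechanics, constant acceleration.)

v₀ = 0.0 km/h × 0.2777777777777778 = 0.0 m/s
a = 12.47 ft/s² × 0.3048 = 3.80086 m/s²
v = v₀ + a × t = 0.0 + 3.80086 × 9.8 = 37.2484 m/s
v = 37.2484 m/s / 0.2777777777777778 = 134.1 km/h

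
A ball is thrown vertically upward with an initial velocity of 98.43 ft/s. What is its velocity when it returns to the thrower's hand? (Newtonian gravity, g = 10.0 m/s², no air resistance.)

By conservation of energy (no air resistance), the ball returns to the throw height with the same speed as launch, but directed downward.
|v_ground| = v₀ = 98.43 ft/s
v_ground = 98.43 ft/s (downward)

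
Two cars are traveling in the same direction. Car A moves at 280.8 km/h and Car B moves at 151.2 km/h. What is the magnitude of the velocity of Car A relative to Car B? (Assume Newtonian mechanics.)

v_rel = |v_A - v_B| = |280.8 - 151.2| = 129.6 km/h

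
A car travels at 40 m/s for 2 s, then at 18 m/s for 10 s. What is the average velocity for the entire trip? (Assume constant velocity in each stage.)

d₁ = v₁t₁ = 40 × 2 = 80 m
d₂ = v₂t₂ = 18 × 10 = 180 m
d_total = 260 m, t_total = 12 s
v_avg = d_total/t_total = 260/12 = 21.67 m/s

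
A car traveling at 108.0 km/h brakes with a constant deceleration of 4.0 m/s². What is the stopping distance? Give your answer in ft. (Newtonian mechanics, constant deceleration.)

v₀ = 108.0 km/h × 0.2777777777777778 = 30.0 m/s
d = v₀² / (2a) = 30.0² / (2 × 4.0) = 900.0 / 8.0 = 112.5 m
d = 112.5 m / 0.3048 = 369.1 ft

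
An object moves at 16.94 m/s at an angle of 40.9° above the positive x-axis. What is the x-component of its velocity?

vₓ = v cos(θ) = 16.94 × cos(40.9°) = 12.8 m/s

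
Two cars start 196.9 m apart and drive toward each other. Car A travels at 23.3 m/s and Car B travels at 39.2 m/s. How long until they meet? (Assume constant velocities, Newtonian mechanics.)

Combined speed: v_combined = 23.3 + 39.2 = 62.5 m/s
Time to meet: t = d/v_combined = 196.9/62.5 = 3.15 s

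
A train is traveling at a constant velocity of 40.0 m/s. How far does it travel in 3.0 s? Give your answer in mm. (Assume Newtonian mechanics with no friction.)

d = v × t = 40.0 × 3.0 = 120.0 m
d = 120.0 m / 0.001 = 120000 mm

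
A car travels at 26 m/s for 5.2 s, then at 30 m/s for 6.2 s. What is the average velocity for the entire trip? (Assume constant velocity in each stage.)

d₁ = v₁t₁ = 26 × 5.2 = 135.2 m
d₂ = v₂t₂ = 30 × 6.2 = 186.0 m
d_total = 321.2 m, t_total = 11.4 s
v_avg = d_total/t_total = 321.2/11.4 = 28.18 m/s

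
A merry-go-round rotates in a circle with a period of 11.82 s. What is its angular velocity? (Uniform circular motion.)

ω = 2π/T = 2π/11.82 = 0.5316 rad/s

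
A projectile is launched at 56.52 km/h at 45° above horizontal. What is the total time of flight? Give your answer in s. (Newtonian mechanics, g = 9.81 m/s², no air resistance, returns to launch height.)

v₀ = 56.52 km/h × 0.2777777777777778 = 15.7 m/s
T = 2 × v₀ × sin(θ) / g = 2 × 15.7 × sin(45°) / 9.81 = 2 × 15.7 × 0.707107 / 9.81 = 2.263 s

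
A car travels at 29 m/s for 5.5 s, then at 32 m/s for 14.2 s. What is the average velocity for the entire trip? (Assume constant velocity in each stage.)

d₁ = v₁t₁ = 29 × 5.5 = 159.5 m
d₂ = v₂t₂ = 32 × 14.2 = 454.4 m
d_total = 613.9 m, t_total = 19.7 s
v_avg = d_total/t_total = 613.9/19.7 = 31.16 m/s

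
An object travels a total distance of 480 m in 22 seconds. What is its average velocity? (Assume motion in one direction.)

v_avg = Δd / Δt = 480 / 22 = 21.82 m/s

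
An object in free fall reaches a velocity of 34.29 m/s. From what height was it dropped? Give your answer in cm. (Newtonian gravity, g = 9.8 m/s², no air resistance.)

h = v² / (2g) = 34.29² / (2 × 9.8) = 59.99 m
h = 59.99 m / 0.01 = 5999 cm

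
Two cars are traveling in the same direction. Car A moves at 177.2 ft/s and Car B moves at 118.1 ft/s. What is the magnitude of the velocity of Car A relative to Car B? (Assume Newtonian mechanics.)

v_rel = |v_A - v_B| = |177.2 - 118.1| = 59.1 ft/s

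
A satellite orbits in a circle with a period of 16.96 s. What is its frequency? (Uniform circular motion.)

f = 1/T = 1/16.96 = 0.059 Hz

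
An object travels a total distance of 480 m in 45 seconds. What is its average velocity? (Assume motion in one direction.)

v_avg = Δd / Δt = 480 / 45 = 10.67 m/s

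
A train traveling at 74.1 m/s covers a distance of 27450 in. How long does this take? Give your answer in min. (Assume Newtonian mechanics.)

d = 27450 in × 0.0254 = 697.23 m
t = d / v = 697.23 / 74.1 = 9.40931 s
t = 9.40931 s / 60.0 = 0.1568 min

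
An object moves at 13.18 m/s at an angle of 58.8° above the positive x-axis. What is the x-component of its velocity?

vₓ = v cos(θ) = 13.18 × cos(58.8°) = 6.83 m/s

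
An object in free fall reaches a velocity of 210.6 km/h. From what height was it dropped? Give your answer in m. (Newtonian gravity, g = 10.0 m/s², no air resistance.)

v = 210.6 km/h × 0.2777777777777778 = 58.5 m/s
h = v² / (2g) = 58.5² / (2 × 10.0) = 171.1 m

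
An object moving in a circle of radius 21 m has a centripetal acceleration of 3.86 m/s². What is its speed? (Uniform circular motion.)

v = √(a_c × r) = √(3.86 × 21) = 9.0 m/s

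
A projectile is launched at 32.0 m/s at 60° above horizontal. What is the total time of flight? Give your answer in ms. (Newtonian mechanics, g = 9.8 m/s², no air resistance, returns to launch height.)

T = 2 × v₀ × sin(θ) / g = 2 × 32.0 × sin(60°) / 9.8 = 2 × 32.0 × 0.866025 / 9.8 = 5.65567 s
T = 5.65567 s / 0.001 = 5656 ms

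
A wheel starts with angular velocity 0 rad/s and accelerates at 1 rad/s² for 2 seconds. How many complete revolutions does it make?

θ = ω₀t + ½αt² = 0×2 + ½×1×2² = 2.0 rad
Total revolutions = θ/(2π) = 2.0/(2π) = 0.32
Complete revolutions = ⌊0.32⌋ = 0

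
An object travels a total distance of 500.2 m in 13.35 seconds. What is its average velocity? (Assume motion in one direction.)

v_avg = Δd / Δt = 500.2 / 13.35 = 37.47 m/s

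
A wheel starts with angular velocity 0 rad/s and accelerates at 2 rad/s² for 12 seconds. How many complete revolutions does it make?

θ = ω₀t + ½αt² = 0×12 + ½×2×12² = 144.0 rad
Total revolutions = θ/(2π) = 144.0/(2π) = 22.92
Complete revolutions = ⌊22.92⌋ = 22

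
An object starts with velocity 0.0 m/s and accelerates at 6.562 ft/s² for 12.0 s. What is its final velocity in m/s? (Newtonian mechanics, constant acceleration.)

a = 6.562 ft/s² × 0.3048 = 2.0001 m/s²
v = v₀ + a × t = 0.0 + 2.0001 × 12.0 = 24.0 m/s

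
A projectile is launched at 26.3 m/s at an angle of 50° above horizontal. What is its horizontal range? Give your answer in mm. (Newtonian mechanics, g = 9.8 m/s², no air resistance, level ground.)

R = v₀² × sin(2θ) / g = 26.3² × sin(2 × 50°) / 9.8 = 691.69 × 0.984808 / 9.8 = 69.5084 m
R = 69.5084 m / 0.001 = 69510 mm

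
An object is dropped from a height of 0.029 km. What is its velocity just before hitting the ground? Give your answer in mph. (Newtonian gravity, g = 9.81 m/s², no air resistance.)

h = 0.029 km × 1000.0 = 29.0 m
v = √(2gh) = √(2 × 9.81 × 29.0) = 23.8533 m/s
v = 23.8533 m/s / 0.44704 = 53.36 mph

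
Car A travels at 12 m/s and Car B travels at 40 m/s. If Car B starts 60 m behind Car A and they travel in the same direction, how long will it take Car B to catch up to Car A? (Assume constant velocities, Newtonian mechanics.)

Relative speed: v_rel = 40 - 12 = 28 m/s
Time to catch: t = d₀/v_rel = 60/28 = 2.14 s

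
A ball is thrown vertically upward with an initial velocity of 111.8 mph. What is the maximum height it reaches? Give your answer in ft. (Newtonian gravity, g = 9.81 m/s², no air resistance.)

v₀ = 111.8 mph × 0.44704 = 49.9791 m/s
h_max = v₀² / (2g) = 49.9791² / (2 × 9.81) = 2497.91 / 19.62 = 127.314 m
h_max = 127.314 m / 0.3048 = 417.7 ft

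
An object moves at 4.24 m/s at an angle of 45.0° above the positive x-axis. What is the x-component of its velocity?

vₓ = v cos(θ) = 4.24 × cos(45.0°) = 3.0 m/s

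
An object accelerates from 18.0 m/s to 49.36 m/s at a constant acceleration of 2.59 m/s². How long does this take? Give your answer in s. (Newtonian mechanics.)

t = (v - v₀) / a = (49.36 - 18.0) / 2.59 = 12.11 s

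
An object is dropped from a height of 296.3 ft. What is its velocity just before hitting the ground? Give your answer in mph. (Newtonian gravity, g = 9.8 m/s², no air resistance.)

h = 296.3 ft × 0.3048 = 90.3122 m
v = √(2gh) = √(2 × 9.8 × 90.3122) = 42.0728 m/s
v = 42.0728 m/s / 0.44704 = 94.11 mph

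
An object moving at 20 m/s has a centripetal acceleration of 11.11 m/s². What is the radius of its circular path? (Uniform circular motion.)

r = v²/a_c = 20²/11.11 = 36.0 m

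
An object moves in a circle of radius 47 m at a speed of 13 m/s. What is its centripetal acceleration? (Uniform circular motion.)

a_c = v²/r = 13²/47 = 169/47 = 3.6 m/s²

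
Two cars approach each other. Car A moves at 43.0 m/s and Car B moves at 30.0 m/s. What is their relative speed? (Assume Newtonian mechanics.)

v_rel = v_A + v_B = 43.0 + 30.0 = 73.0 m/s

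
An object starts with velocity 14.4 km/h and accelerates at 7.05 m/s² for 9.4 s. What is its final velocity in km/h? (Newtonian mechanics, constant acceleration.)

v₀ = 14.4 km/h × 0.2777777777777778 = 4.0 m/s
v = v₀ + a × t = 4.0 + 7.05 × 9.4 = 70.27 m/s
v = 70.27 m/s / 0.2777777777777778 = 253.0 km/h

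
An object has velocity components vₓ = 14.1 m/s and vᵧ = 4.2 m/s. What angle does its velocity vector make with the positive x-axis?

θ = arctan(vᵧ/vₓ) = arctan(4.2/14.1) = 16.59°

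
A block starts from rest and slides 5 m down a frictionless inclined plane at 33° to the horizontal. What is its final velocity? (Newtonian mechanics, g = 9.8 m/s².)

a = g sin(θ) = 9.8 × sin(33°) = 5.3375 m/s²
v = √(2ad) = √(2 × 5.3375 × 5) = 7.31 m/s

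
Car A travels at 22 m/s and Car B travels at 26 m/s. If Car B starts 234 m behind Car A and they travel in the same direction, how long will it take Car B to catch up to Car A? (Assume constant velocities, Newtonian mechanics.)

Relative speed: v_rel = 26 - 22 = 4 m/s
Time to catch: t = d₀/v_rel = 234/4 = 58.5 s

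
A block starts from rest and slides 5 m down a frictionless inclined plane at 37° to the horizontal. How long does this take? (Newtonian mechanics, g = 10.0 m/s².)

a = g sin(θ) = 10.0 × sin(37°) = 6.0182 m/s²
t = √(2d/a) = √(2 × 5 / 6.0182) = 1.29 s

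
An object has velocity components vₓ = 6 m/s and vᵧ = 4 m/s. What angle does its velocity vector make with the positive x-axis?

θ = arctan(vᵧ/vₓ) = arctan(4/6) = 33.69°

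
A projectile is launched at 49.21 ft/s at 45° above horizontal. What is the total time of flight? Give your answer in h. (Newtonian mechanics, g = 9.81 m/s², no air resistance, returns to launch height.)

v₀ = 49.21 ft/s × 0.3048 = 14.9992 m/s
T = 2 × v₀ × sin(θ) / g = 2 × 14.9992 × sin(45°) / 9.81 = 2 × 14.9992 × 0.707107 / 9.81 = 2.16229 s
T = 2.16229 s / 3600.0 = 0.0006006 h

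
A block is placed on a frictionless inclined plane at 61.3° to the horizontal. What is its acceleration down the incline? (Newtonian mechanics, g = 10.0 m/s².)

a = g sin(θ) = 10.0 × sin(61.3°) = 10.0 × 0.8771 = 8.77 m/s²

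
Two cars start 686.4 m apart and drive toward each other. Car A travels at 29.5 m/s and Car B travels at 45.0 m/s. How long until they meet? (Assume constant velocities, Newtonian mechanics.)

Combined speed: v_combined = 29.5 + 45.0 = 74.5 m/s
Time to meet: t = d/v_combined = 686.4/74.5 = 9.21 s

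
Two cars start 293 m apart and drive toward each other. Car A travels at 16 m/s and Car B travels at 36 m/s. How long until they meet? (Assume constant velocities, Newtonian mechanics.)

Combined speed: v_combined = 16 + 36 = 52 m/s
Time to meet: t = d/v_combined = 293/52 = 5.63 s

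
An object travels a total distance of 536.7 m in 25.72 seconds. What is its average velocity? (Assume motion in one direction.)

v_avg = Δd / Δt = 536.7 / 25.72 = 20.87 m/s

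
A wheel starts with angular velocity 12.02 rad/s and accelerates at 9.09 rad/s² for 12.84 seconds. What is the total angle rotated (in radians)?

θ = ω₀t + ½αt² = 12.02×12.84 + ½×9.09×12.84² = 903.65 rad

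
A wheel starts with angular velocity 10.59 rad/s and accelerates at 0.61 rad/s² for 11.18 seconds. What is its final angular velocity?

ω = ω₀ + αt = 10.59 + 0.61 × 11.18 = 17.41 rad/s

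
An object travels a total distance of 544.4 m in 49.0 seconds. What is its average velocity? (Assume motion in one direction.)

v_avg = Δd / Δt = 544.4 / 49.0 = 11.11 m/s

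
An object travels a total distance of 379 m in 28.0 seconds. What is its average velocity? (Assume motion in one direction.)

v_avg = Δd / Δt = 379 / 28.0 = 13.54 m/s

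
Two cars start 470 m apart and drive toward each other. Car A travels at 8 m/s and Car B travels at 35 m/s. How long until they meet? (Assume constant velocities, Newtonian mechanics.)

Combined speed: v_combined = 8 + 35 = 43 m/s
Time to meet: t = d/v_combined = 470/43 = 10.93 s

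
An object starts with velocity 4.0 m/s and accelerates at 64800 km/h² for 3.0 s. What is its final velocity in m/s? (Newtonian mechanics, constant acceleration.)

a = 64800 km/h² × 7.716049382716049e-05 = 5.0 m/s²
v = v₀ + a × t = 4.0 + 5.0 × 3.0 = 19.0 m/s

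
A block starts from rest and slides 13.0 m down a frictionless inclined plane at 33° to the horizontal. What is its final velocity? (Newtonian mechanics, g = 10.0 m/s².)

a = g sin(θ) = 10.0 × sin(33°) = 5.4464 m/s²
v = √(2ad) = √(2 × 5.4464 × 13.0) = 11.9 m/s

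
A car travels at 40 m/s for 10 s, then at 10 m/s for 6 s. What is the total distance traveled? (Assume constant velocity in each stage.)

d₁ = v₁t₁ = 40 × 10 = 400 m
d₂ = v₂t₂ = 10 × 6 = 60 m
d_total = 400 + 60 = 460 m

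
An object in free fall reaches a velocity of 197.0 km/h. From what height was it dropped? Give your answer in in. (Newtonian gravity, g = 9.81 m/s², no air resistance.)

v = 197.0 km/h × 0.2777777777777778 = 54.7222 m/s
h = v² / (2g) = 54.7222² / (2 × 9.81) = 152.626 m
h = 152.626 m / 0.0254 = 6009 in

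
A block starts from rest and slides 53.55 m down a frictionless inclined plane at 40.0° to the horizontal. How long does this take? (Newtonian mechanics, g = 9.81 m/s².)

a = g sin(θ) = 9.81 × sin(40.0°) = 6.3057 m/s²
t = √(2d/a) = √(2 × 53.55 / 6.3057) = 4.12 s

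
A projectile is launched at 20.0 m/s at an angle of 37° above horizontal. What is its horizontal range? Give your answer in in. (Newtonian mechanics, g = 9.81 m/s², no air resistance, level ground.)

R = v₀² × sin(2θ) / g = 20.0² × sin(2 × 37°) / 9.81 = 400.0 × 0.961262 / 9.81 = 39.1952 m
R = 39.1952 m / 0.0254 = 1543 in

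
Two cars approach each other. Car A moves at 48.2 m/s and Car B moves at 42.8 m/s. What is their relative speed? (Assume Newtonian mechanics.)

v_rel = v_A + v_B = 48.2 + 42.8 = 91.0 m/s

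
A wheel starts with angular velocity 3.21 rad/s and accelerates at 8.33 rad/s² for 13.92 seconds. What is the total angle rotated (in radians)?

θ = ω₀t + ½αt² = 3.21×13.92 + ½×8.33×13.92² = 851.72 rad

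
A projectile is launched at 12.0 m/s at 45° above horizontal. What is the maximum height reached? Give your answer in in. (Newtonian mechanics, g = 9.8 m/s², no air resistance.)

H = v₀² × sin²(θ) / (2g) = 12.0² × sin(45°)² / (2 × 9.8) = 144.0 × 0.5 / 19.6 = 3.67347 m
H = 3.67347 m / 0.0254 = 144.6 in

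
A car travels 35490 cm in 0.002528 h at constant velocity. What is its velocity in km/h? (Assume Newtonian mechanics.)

d = 35490 cm × 0.01 = 354.9 m
t = 0.002528 h × 3600.0 = 9.1008 s
v = d / t = 354.9 / 9.1008 = 38.9966 m/s
v = 38.9966 m/s / 0.2777777777777778 = 140.4 km/h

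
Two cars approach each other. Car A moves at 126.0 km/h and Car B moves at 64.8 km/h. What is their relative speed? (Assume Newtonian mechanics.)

v_rel = v_A + v_B = 126.0 + 64.8 = 190.8 km/h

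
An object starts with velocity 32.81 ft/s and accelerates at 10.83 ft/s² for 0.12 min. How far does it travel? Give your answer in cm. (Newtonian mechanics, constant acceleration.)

v₀ = 32.81 ft/s × 0.3048 = 10.0005 m/s
a = 10.83 ft/s² × 0.3048 = 3.30098 m/s²
t = 0.12 min × 60.0 = 7.2 s
d = v₀ × t + ½ × a × t² = 10.0005 × 7.2 + 0.5 × 3.30098 × 7.2² = 157.565 m
d = 157.565 m / 0.01 = 15760 cm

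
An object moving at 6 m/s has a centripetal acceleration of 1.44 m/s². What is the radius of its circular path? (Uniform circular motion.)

r = v²/a_c = 6²/1.44 = 25.0 m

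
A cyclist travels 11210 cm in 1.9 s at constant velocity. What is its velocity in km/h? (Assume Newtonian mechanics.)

d = 11210 cm × 0.01 = 112.1 m
v = d / t = 112.1 / 1.9 = 59.0 m/s
v = 59.0 m/s / 0.2777777777777778 = 212.4 km/h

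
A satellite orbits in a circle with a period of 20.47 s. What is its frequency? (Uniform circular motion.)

f = 1/T = 1/20.47 = 0.0489 Hz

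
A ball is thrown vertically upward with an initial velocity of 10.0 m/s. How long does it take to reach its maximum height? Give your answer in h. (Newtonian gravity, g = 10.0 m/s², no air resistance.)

t_up = v₀ / g = 10.0 / 10.0 = 1.0 s
t_up = 1.0 s / 3600.0 = 0.0002778 h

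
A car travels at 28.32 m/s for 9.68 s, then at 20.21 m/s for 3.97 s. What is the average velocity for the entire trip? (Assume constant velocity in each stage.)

d₁ = v₁t₁ = 28.32 × 9.68 = 274.1376 m
d₂ = v₂t₂ = 20.21 × 3.97 = 80.2337 m
d_total = 354.3713 m, t_total = 13.65 s
v_avg = d_total/t_total = 354.3713/13.65 = 25.96 m/s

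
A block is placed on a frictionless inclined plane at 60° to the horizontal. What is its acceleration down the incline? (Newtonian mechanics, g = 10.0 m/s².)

a = g sin(θ) = 10.0 × sin(60°) = 10.0 × 0.866 = 8.66 m/s²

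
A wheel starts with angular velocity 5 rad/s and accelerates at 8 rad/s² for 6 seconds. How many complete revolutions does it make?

θ = ω₀t + ½αt² = 5×6 + ½×8×6² = 174.0 rad
Total revolutions = θ/(2π) = 174.0/(2π) = 27.69
Complete revolutions = ⌊27.69⌋ = 27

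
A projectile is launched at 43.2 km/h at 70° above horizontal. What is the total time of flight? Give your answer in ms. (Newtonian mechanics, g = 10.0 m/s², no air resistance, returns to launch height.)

v₀ = 43.2 km/h × 0.2777777777777778 = 12.0 m/s
T = 2 × v₀ × sin(θ) / g = 2 × 12.0 × sin(70°) / 10.0 = 2 × 12.0 × 0.939693 / 10.0 = 2.25526 s
T = 2.25526 s / 0.001 = 2255 ms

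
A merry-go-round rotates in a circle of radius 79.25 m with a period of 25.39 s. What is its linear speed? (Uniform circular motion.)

v = 2πr/T = 2π×79.25/25.39 = 19.61 m/s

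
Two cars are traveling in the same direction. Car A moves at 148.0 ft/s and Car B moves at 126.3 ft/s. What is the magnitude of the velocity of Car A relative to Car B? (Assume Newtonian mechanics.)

v_rel = |v_A - v_B| = |148.0 - 126.3| = 21.7 ft/s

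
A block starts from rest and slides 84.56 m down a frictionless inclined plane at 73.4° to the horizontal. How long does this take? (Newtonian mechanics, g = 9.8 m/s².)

a = g sin(θ) = 9.8 × sin(73.4°) = 9.3916 m/s²
t = √(2d/a) = √(2 × 84.56 / 9.3916) = 4.24 s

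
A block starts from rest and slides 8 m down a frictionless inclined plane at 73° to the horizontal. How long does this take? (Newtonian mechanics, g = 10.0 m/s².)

a = g sin(θ) = 10.0 × sin(73°) = 9.563 m/s²
t = √(2d/a) = √(2 × 8 / 9.563) = 1.29 s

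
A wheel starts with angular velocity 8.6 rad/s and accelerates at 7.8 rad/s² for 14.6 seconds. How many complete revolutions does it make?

θ = ω₀t + ½αt² = 8.6×14.6 + ½×7.8×14.6² = 956.884 rad
Total revolutions = θ/(2π) = 956.884/(2π) = 152.29
Complete revolutions = ⌊152.29⌋ = 152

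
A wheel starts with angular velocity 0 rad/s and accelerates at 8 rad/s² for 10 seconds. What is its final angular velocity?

ω = ω₀ + αt = 0 + 8 × 10 = 80 rad/s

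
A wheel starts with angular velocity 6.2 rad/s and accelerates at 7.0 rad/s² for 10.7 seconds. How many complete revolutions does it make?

θ = ω₀t + ½αt² = 6.2×10.7 + ½×7.0×10.7² = 467.055 rad
Total revolutions = θ/(2π) = 467.055/(2π) = 74.33
Complete revolutions = ⌊74.33⌋ = 74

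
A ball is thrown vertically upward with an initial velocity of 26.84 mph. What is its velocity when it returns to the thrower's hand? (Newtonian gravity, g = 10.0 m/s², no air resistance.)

By conservation of energy (no air resistance), the ball returns to the throw height with the same speed as launch, but directed downward.
|v_ground| = v₀ = 26.84 mph
v_ground = 26.84 mph (downward)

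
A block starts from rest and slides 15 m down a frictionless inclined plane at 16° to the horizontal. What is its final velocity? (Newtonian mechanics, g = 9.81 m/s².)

a = g sin(θ) = 9.81 × sin(16°) = 2.704 m/s²
v = √(2ad) = √(2 × 2.704 × 15) = 9.01 m/s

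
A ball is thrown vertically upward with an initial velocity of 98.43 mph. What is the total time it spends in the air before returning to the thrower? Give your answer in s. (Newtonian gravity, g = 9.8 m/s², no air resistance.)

v₀ = 98.43 mph × 0.44704 = 44.0021 m/s
t_total = 2 × v₀ / g = 2 × 44.0021 / 9.8 = 8.98 s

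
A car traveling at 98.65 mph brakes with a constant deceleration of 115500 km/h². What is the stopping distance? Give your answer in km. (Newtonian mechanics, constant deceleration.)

v₀ = 98.65 mph × 0.44704 = 44.1005 m/s
a = 115500 km/h² × 7.716049382716049e-05 = 8.91204 m/s²
d = v₀² / (2a) = 44.1005² / (2 × 8.91204) = 1944.85 / 17.8241 = 109.114 m
d = 109.114 m / 1000.0 = 0.1091 km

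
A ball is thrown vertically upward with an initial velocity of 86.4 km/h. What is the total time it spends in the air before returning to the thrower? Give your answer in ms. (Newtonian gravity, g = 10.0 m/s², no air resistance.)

v₀ = 86.4 km/h × 0.2777777777777778 = 24.0 m/s
t_total = 2 × v₀ / g = 2 × 24.0 / 10.0 = 4.8 s
t_total = 4.8 s / 0.001 = 4800 ms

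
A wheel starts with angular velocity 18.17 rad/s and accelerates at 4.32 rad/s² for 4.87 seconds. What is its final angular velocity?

ω = ω₀ + αt = 18.17 + 4.32 × 4.87 = 39.21 rad/s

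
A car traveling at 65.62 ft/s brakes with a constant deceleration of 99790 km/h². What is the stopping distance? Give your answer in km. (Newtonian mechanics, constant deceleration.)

v₀ = 65.62 ft/s × 0.3048 = 20.001 m/s
a = 99790 km/h² × 7.716049382716049e-05 = 7.69985 m/s²
d = v₀² / (2a) = 20.001² / (2 × 7.69985) = 400.04 / 15.3997 = 25.9771 m
d = 25.9771 m / 1000.0 = 0.02598 km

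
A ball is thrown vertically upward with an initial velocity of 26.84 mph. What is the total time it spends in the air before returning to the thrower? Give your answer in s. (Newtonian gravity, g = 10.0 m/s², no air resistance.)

v₀ = 26.84 mph × 0.44704 = 11.9986 m/s
t_total = 2 × v₀ / g = 2 × 11.9986 / 10.0 = 2.4 s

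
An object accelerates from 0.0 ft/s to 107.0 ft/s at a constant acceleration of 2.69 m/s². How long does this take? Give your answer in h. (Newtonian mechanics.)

v₀ = 0.0 ft/s × 0.3048 = 0.0 m/s
v = 107.0 ft/s × 0.3048 = 32.6136 m/s
t = (v - v₀) / a = (32.6136 - 0.0) / 2.69 = 12.124 s
t = 12.124 s / 3600.0 = 0.003368 h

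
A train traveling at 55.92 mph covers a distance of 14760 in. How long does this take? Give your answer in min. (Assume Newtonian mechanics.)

d = 14760 in × 0.0254 = 374.904 m
v = 55.92 mph × 0.44704 = 24.9985 m/s
t = d / v = 374.904 / 24.9985 = 14.9971 s
t = 14.9971 s / 60.0 = 0.25 min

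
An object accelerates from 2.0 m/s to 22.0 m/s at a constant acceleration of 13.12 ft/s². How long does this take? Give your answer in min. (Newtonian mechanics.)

a = 13.12 ft/s² × 0.3048 = 3.99898 m/s²
t = (v - v₀) / a = (22.0 - 2.0) / 3.99898 = 5.00128 s
t = 5.00128 s / 60.0 = 0.08335 min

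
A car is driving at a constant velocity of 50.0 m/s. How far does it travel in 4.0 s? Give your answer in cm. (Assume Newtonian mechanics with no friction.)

d = v × t = 50.0 × 4.0 = 200.0 m
d = 200.0 m / 0.01 = 20000 cm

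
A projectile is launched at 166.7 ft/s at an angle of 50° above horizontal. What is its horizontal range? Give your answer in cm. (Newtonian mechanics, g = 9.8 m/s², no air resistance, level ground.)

v₀ = 166.7 ft/s × 0.3048 = 50.8102 m/s
R = v₀² × sin(2θ) / g = 50.8102² × sin(2 × 50°) / 9.8 = 2581.68 × 0.984808 / 9.8 = 259.435 m
R = 259.435 m / 0.01 = 25940 cm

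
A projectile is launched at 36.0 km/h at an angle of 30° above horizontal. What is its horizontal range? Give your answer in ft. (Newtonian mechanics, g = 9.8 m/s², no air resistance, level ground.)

v₀ = 36.0 km/h × 0.2777777777777778 = 10.0 m/s
R = v₀² × sin(2θ) / g = 10.0² × sin(2 × 30°) / 9.8 = 100.0 × 0.866025 / 9.8 = 8.83699 m
R = 8.83699 m / 0.3048 = 28.99 ft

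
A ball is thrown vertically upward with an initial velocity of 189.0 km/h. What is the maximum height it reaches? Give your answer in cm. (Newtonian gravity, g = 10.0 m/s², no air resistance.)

v₀ = 189.0 km/h × 0.2777777777777778 = 52.5 m/s
h_max = v₀² / (2g) = 52.5² / (2 × 10.0) = 2756.25 / 20.0 = 137.812 m
h_max = 137.812 m / 0.01 = 13780 cm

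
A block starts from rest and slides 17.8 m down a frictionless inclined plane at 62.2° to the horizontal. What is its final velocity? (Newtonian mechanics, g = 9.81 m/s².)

a = g sin(θ) = 9.81 × sin(62.2°) = 8.6777 m/s²
v = √(2ad) = √(2 × 8.6777 × 17.8) = 17.58 m/s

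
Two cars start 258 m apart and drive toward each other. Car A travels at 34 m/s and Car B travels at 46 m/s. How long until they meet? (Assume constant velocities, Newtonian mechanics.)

Combined speed: v_combined = 34 + 46 = 80 m/s
Time to meet: t = d/v_combined = 258/80 = 3.23 s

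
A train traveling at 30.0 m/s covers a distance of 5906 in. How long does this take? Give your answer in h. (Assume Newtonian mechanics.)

d = 5906 in × 0.0254 = 150.012 m
t = d / v = 150.012 / 30.0 = 5.0004 s
t = 5.0004 s / 3600.0 = 0.001389 h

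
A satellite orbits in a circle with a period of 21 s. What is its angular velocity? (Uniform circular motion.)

ω = 2π/T = 2π/21 = 0.2992 rad/s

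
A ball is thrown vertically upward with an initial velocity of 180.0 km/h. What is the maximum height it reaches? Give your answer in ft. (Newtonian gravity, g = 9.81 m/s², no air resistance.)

v₀ = 180.0 km/h × 0.2777777777777778 = 50.0 m/s
h_max = v₀² / (2g) = 50.0² / (2 × 9.81) = 2500.0 / 19.62 = 127.421 m
h_max = 127.421 m / 0.3048 = 418.0 ft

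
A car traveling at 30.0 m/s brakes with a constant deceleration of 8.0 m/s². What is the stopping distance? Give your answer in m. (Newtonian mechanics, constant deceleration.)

d = v₀² / (2a) = 30.0² / (2 × 8.0) = 900.0 / 16.0 = 56.25 m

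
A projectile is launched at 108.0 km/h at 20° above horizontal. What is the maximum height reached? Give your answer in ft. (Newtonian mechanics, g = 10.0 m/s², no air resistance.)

v₀ = 108.0 km/h × 0.2777777777777778 = 30.0 m/s
H = v₀² × sin²(θ) / (2g) = 30.0² × sin(20°)² / (2 × 10.0) = 900.0 × 0.116978 / 20.0 = 5.26401 m
H = 5.26401 m / 0.3048 = 17.27 ft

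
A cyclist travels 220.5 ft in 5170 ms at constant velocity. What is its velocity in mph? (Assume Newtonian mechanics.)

d = 220.5 ft × 0.3048 = 67.2084 m
t = 5170 ms × 0.001 = 5.17 s
v = d / t = 67.2084 / 5.17 = 12.9997 m/s
v = 12.9997 m/s / 0.44704 = 29.08 mph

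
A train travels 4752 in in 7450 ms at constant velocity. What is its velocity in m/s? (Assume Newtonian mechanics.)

d = 4752 in × 0.0254 = 120.701 m
t = 7450 ms × 0.001 = 7.45 s
v = d / t = 120.701 / 7.45 = 16.2 m/s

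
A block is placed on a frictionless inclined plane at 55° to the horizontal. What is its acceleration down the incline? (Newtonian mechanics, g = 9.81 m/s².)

a = g sin(θ) = 9.81 × sin(55°) = 9.81 × 0.8192 = 8.04 m/s²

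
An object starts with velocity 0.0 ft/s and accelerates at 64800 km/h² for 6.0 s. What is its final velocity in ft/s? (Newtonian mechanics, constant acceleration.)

v₀ = 0.0 ft/s × 0.3048 = 0.0 m/s
a = 64800 km/h² × 7.716049382716049e-05 = 5.0 m/s²
v = v₀ + a × t = 0.0 + 5.0 × 6.0 = 30.0 m/s
v = 30.0 m/s / 0.3048 = 98.43 ft/s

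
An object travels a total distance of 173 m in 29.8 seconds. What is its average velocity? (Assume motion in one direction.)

v_avg = Δd / Δt = 173 / 29.8 = 5.81 m/s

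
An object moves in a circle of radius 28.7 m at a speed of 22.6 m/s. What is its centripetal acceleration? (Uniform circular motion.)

a_c = v²/r = 22.6²/28.7 = 510.76/28.7 = 17.8 m/s²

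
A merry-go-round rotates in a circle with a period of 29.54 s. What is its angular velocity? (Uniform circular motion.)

ω = 2π/T = 2π/29.54 = 0.2127 rad/s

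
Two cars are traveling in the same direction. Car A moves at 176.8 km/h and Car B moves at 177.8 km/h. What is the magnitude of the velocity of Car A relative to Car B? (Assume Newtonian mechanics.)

v_rel = |v_A - v_B| = |176.8 - 177.8| = 1.0 km/h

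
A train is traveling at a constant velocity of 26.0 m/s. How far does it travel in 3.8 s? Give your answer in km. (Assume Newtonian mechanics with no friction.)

d = v × t = 26.0 × 3.8 = 98.8 m
d = 98.8 m / 1000.0 = 0.0988 km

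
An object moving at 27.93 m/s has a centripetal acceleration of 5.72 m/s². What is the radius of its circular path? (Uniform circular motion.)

r = v²/a_c = 27.93²/5.72 = 136.38 m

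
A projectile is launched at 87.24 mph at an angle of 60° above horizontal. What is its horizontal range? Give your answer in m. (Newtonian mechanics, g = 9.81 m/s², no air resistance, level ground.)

v₀ = 87.24 mph × 0.44704 = 38.9998 m/s
R = v₀² × sin(2θ) / g = 38.9998² × sin(2 × 60°) / 9.81 = 1520.98 × 0.866025 / 9.81 = 134.3 m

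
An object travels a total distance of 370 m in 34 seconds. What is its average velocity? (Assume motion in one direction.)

v_avg = Δd / Δt = 370 / 34 = 10.88 m/s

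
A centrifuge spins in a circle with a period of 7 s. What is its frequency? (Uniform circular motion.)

f = 1/T = 1/7 = 0.1429 Hz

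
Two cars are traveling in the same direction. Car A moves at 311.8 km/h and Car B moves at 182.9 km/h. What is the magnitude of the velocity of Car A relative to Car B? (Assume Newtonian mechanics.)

v_rel = |v_A - v_B| = |311.8 - 182.9| = 128.9 km/h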